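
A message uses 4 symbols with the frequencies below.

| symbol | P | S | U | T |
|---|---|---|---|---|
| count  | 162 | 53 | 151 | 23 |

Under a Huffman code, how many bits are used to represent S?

3

Repeatedly merge the two smallest:
combine T(23), S(53) → 76
combine 76, U(151) → 227
combine P(162), 227 → 389
The subtree containing S is merged 3 times, so code length = 3.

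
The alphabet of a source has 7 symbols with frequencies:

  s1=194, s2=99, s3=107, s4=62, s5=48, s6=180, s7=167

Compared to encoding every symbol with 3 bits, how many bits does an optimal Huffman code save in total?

Fixed-length: 3 bits × 857 symbols = 2571 bits.
Huffman merges:
merge s5(48) and s4(62): 110
merge s2(99) and s3(107): 206
merge 110 and s7(167): 277
merge s6(180) and s1(194): 374
merge 206 and 277: 483
merge 374 and 483: 857
Huffman total = 110 + 206 + 277 + 374 + 483 + 857 = 2307 bits.
Saving = 2571 − 2307 = 264 bits.

264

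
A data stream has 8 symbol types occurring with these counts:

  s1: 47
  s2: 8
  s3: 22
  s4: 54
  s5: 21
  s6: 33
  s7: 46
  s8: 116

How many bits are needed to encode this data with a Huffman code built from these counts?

951

Build the Huffman tree bottom-up:
s2(8) + s5(21) → 29
s3(22) + 29 → 51
s6(33) + s7(46) → 79
s1(47) + 51 → 98
s4(54) + 79 → 133
98 + s8(116) → 214
133 + 214 → 347
The encoded length is the sum of every internal node's weight: 29 + 51 + 79 + 98 + 133 + 214 + 347 = 951 bits.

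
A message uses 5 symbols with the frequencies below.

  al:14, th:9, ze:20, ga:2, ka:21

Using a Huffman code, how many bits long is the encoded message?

143

Merge the two smallest weights repeatedly:
combine ga(2), th(9) → 11
combine 11, al(14) → 25
combine ze(20), ka(21) → 41
combine 25, 41 → 66
Total encoded bits = sum of merged weights = 11 + 25 + 41 + 66 = 143.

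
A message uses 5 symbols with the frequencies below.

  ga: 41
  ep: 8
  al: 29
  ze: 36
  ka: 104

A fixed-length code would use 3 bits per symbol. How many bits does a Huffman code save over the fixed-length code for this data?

212

Fixed-length: 3 bits × 218 symbols = 654 bits.
Huffman merges:
merge ep(8) and al(29): 37
merge ze(36) and 37: 73
merge ga(41) and 73: 114
merge ka(104) and 114: 218
Huffman total = 37 + 73 + 114 + 218 = 442 bits.
Saving = 654 − 442 = 212 bits.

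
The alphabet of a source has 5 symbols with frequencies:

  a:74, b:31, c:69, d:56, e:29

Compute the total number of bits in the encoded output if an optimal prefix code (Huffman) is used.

Merge the two smallest weights repeatedly:
merge e(29) and b(31): 60
merge d(56) and 60: 116
merge c(69) and a(74): 143
merge 116 and 143: 259
Total encoded bits = sum of merged weights = 60 + 116 + 143 + 259 = 578.

578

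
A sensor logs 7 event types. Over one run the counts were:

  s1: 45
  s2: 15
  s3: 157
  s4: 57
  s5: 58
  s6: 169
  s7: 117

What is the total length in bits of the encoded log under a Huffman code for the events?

1586

Merge the two smallest weights repeatedly:
s2(15) + s1(45) → 60
s4(57) + s5(58) → 115
60 + 115 → 175
s7(117) + s3(157) → 274
s6(169) + 175 → 344
274 + 344 → 618
Each symbol's bit-cost is frequency × depth; summing gives 1586 bits (equivalently 60 + 115 + 175 + 274 + 344 + 618).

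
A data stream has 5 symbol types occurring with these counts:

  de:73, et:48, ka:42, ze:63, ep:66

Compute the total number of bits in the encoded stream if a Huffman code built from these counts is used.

Greedily combine the two least-frequent nodes:
ka(42) + et(48) → 90
ze(63) + ep(66) → 129
de(73) + 90 → 163
129 + 163 → 292
Total encoded bits = sum of merged weights = 90 + 129 + 163 + 292 = 674.

674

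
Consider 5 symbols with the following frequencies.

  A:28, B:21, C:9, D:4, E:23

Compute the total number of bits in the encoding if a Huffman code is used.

Greedily combine the two least-frequent nodes:
combine D(4), C(9) → 13
combine 13, B(21) → 34
combine E(23), A(28) → 51
combine 34, 51 → 85
The encoded length is the sum of every internal node's weight: 13 + 34 + 51 + 85 = 183 bits.

183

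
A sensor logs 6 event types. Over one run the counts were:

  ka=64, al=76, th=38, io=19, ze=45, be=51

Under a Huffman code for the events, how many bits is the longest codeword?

Merge the two lowest-weight nodes at each step:
combine io(19), th(38) → 57
combine ze(45), be(51) → 96
combine 57, ka(64) → 121
combine al(76), 96 → 172
combine 121, 172 → 293
The first pair merged (io, th) ends up deepest, at depth 3.

3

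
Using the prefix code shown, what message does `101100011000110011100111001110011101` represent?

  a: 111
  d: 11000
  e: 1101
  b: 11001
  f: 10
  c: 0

Read left to right; each codeword is recognised as soon as it completes (prefix code):
  10→f | 11000→d | 11000→d | 11001→b | 11001→b | 11001→b | 11001→b | 1101→e
Decoded message: fddbbbbe

fddbbbbe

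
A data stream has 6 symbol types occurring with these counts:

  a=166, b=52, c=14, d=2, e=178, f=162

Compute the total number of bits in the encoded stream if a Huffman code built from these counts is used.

Merge the two smallest weights repeatedly:
merge d(2) and c(14): 16
merge 16 and b(52): 68
merge 68 and f(162): 230
merge a(166) and e(178): 344
merge 230 and 344: 574
Total encoded bits = sum of merged weights = 16 + 68 + 230 + 344 + 574 = 1232.

1232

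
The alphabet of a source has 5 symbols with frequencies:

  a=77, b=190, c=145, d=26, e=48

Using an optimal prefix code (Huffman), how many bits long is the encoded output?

Build the Huffman tree bottom-up:
d(26) + e(48) → 74
74 + a(77) → 151
c(145) + 151 → 296
b(190) + 296 → 486
The encoded length is the sum of every internal node's weight: 74 + 151 + 296 + 486 = 1007 bits.

1007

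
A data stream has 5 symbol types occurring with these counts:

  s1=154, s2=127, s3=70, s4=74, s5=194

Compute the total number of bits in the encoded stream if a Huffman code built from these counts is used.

1382

Build the Huffman tree bottom-up:
s3(70) + s4(74) → 144
s2(127) + 144 → 271
s1(154) + s5(194) → 348
271 + 348 → 619
Each symbol's bit-cost is frequency × depth; summing gives 1382 bits (equivalently 144 + 271 + 348 + 619).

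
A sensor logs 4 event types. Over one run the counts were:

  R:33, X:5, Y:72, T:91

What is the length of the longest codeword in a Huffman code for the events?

Merge the two lowest-weight nodes at each step:
merge X(5) and R(33): 38
merge 38 and Y(72): 110
merge T(91) and 110: 201
The first pair merged (X, R) ends up deepest, at depth 3.

3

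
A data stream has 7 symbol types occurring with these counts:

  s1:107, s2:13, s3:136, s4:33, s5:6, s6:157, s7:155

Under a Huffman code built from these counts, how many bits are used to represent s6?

2

Repeatedly merge the two smallest:
merge s5(6) and s2(13): 19
merge 19 and s4(33): 52
merge 52 and s1(107): 159
merge s3(136) and s7(155): 291
merge s6(157) and 159: 316
merge 291 and 316: 607
The subtree containing s6 is merged 2 times, so code length = 2.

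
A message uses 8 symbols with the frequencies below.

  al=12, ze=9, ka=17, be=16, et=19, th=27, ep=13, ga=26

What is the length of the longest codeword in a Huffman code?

Merge the two lowest-weight nodes at each step:
ze(9) + al(12) → 21
ep(13) + be(16) → 29
ka(17) + et(19) → 36
21 + ga(26) → 47
th(27) + 29 → 56
36 + 47 → 83
56 + 83 → 139
Maximum depth reached is 4.

4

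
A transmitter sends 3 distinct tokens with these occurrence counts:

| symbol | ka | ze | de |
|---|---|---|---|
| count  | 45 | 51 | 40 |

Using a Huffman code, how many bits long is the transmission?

221

Merge the two smallest weights repeatedly:
combine de(40), ka(45) → 85
combine ze(51), 85 → 136
The encoded length is the sum of every internal node's weight: 85 + 136 = 221 bits.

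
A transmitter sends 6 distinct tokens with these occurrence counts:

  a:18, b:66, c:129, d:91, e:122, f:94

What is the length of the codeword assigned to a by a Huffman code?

4

Huffman merges, smallest pair first:
a(18) + b(66) → 84
84 + d(91) → 175
f(94) + e(122) → 216
c(129) + 175 → 304
216 + 304 → 520
The subtree containing a is merged 4 times, so code length = 4.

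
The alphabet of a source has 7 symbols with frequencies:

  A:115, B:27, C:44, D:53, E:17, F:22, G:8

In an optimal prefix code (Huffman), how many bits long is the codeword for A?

1

Huffman merges, smallest pair first:
G(8) + E(17) → 25
F(22) + 25 → 47
B(27) + C(44) → 71
47 + D(53) → 100
71 + 100 → 171
A(115) + 171 → 286
A is merged only at the final step, so code length = 1.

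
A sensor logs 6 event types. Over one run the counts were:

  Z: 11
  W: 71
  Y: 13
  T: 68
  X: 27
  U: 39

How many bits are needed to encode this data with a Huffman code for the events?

533

Greedily combine the two least-frequent nodes:
Z(11) + Y(13) → 24
24 + X(27) → 51
U(39) + 51 → 90
T(68) + W(71) → 139
90 + 139 → 229
Total encoded bits = sum of merged weights = 24 + 51 + 90 + 139 + 229 = 533.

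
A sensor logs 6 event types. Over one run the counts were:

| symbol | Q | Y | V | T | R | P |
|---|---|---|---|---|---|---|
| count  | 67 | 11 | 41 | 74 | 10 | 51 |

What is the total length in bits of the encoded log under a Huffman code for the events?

591

Greedily combine the two least-frequent nodes:
merge R(10) and Y(11): 21
merge 21 and V(41): 62
merge P(51) and 62: 113
merge Q(67) and T(74): 141
merge 113 and 141: 254
Each symbol's bit-cost is frequency × depth; summing gives 591 bits (equivalently 21 + 62 + 113 + 141 + 254).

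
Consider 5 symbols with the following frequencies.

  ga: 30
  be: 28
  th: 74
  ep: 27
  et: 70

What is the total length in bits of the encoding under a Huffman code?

513

Merge the two smallest weights repeatedly:
ep(27) + be(28) → 55
ga(30) + 55 → 85
et(70) + th(74) → 144
85 + 144 → 229
The encoded length is the sum of every internal node's weight: 55 + 85 + 144 + 229 = 513 bits.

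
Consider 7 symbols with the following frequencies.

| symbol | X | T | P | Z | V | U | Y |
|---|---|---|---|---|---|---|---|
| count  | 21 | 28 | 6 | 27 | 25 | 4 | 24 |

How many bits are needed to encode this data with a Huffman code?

360

Greedily combine the two least-frequent nodes:
combine U(4), P(6) → 10
combine 10, X(21) → 31
combine Y(24), V(25) → 49
combine Z(27), T(28) → 55
combine 31, 49 → 80
combine 55, 80 → 135
The encoded length is the sum of every internal node's weight: 10 + 31 + 49 + 55 + 80 + 135 = 360 bits.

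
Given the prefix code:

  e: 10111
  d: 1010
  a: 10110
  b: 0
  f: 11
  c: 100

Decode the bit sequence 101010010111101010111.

Read left to right; each codeword is recognised as soon as it completes (prefix code):
  1010→d | 100→c | 10111→e | 1010→d | 10111→e
Decoded message: dcede

dcede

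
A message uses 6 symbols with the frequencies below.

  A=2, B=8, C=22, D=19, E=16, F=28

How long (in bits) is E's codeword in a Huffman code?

Huffman merges, smallest pair first:
A(2) + B(8) → 10
10 + E(16) → 26
D(19) + C(22) → 41
26 + F(28) → 54
41 + 54 → 95
The subtree containing E is merged 3 times, so code length = 3.

3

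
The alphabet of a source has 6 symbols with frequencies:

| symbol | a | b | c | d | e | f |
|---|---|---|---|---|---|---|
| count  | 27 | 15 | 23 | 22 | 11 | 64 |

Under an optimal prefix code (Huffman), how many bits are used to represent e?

4

Huffman merges, smallest pair first:
merge e(11) and b(15): 26
merge d(22) and c(23): 45
merge 26 and a(27): 53
merge 45 and 53: 98
merge f(64) and 98: 162
e sits 4 levels below the root, so its codeword is 4 bits.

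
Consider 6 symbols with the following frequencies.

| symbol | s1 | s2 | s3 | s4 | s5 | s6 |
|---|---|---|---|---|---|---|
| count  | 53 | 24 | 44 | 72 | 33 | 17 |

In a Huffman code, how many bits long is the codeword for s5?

Build the tree from the bottom:
merge s6(17) and s2(24): 41
merge s5(33) and 41: 74
merge s3(44) and s1(53): 97
merge s4(72) and 74: 146
merge 97 and 146: 243
s5's leaf is at depth 3, giving a 3-bit codeword.

3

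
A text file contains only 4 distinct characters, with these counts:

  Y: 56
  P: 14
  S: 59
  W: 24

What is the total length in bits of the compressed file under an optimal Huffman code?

285

Merge the two smallest weights repeatedly:
combine P(14), W(24) → 38
combine 38, Y(56) → 94
combine S(59), 94 → 153
Each symbol's bit-cost is frequency × depth; summing gives 285 bits (equivalently 38 + 94 + 153).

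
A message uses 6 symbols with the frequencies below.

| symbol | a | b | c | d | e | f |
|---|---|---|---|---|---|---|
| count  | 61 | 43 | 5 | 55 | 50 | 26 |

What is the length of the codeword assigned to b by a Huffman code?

Repeatedly merge the two smallest:
combine c(5), f(26) → 31
combine 31, b(43) → 74
combine e(50), d(55) → 105
combine a(61), 74 → 135
combine 105, 135 → 240
b's leaf is at depth 3, giving a 3-bit codeword.

3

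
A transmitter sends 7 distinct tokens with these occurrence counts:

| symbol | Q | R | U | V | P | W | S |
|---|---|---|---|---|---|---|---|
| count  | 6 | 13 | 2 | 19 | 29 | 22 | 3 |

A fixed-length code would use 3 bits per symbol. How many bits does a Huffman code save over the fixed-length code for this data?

54

Fixed-length: 3 bits × 94 symbols = 282 bits.
Huffman merges:
merge U(2) and S(3): 5
merge 5 and Q(6): 11
merge 11 and R(13): 24
merge V(19) and W(22): 41
merge 24 and P(29): 53
merge 41 and 53: 94
Huffman total = 5 + 11 + 24 + 41 + 53 + 94 = 228 bits.
Saving = 282 − 228 = 54 bits.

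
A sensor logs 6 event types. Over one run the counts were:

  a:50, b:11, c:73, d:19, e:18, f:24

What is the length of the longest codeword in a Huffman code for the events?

4

Merge the two lowest-weight nodes at each step:
combine b(11), e(18) → 29
combine d(19), f(24) → 43
combine 29, 43 → 72
combine a(50), 72 → 122
combine c(73), 122 → 195
Maximum depth reached is 4.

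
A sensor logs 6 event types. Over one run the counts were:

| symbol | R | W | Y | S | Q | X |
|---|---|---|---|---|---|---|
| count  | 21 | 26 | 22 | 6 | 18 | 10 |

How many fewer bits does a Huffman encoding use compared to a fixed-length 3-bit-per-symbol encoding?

53

Fixed-length: 3 bits × 103 symbols = 309 bits.
Huffman merges:
S(6) + X(10) → 16
16 + Q(18) → 34
R(21) + Y(22) → 43
W(26) + 34 → 60
43 + 60 → 103
Huffman total = 16 + 34 + 43 + 60 + 103 = 256 bits.
Saving = 309 − 256 = 53 bits.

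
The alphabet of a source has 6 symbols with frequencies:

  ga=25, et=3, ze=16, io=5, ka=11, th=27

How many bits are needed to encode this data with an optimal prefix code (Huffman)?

Greedily combine the two least-frequent nodes:
combine et(3), io(5) → 8
combine 8, ka(11) → 19
combine ze(16), 19 → 35
combine ga(25), th(27) → 52
combine 35, 52 → 87
Total encoded bits = sum of merged weights = 8 + 19 + 35 + 52 + 87 = 201.

201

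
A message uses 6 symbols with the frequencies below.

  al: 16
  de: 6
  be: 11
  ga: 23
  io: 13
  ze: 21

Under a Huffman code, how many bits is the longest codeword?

Merge the two lowest-weight nodes at each step:
de(6) + be(11) → 17
io(13) + al(16) → 29
17 + ze(21) → 38
ga(23) + 29 → 52
38 + 52 → 90
The rarest symbols sit at the bottom; the longest codeword is 3 bits.

3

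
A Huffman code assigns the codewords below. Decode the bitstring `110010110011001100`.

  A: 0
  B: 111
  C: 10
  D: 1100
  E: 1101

Read left to right; each codeword is recognised as soon as it completes (prefix code):
  1100→D | 10→C | 1100→D | 1100→D | 1100→D
Decoded message: DCDDD

DCDDD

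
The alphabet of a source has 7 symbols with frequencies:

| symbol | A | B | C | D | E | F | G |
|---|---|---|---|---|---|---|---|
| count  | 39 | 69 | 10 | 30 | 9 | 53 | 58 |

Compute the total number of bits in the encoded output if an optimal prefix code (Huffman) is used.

692

Greedily combine the two least-frequent nodes:
merge E(9) and C(10): 19
merge 19 and D(30): 49
merge A(39) and 49: 88
merge F(53) and G(58): 111
merge B(69) and 88: 157
merge 111 and 157: 268
Each symbol's bit-cost is frequency × depth; summing gives 692 bits (equivalently 19 + 49 + 88 + 111 + 157 + 268).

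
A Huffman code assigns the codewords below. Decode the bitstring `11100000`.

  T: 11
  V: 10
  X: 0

Read left to right; each codeword is recognised as soon as it completes (prefix code):
  11→T | 10→V | 0→X | 0→X | 0→X | 0→X
Decoded message: TVXXXX

TVXXXX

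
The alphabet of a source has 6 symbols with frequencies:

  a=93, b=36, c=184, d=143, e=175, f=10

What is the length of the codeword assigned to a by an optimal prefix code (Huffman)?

3

Build the tree from the bottom:
f(10) + b(36) → 46
46 + a(93) → 139
139 + d(143) → 282
e(175) + c(184) → 359
282 + 359 → 641
a sits 3 levels below the root, so its codeword is 3 bits.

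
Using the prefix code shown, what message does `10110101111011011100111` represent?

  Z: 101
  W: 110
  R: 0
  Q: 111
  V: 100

ZZRQZZWRQ

Read left to right; each codeword is recognised as soon as it completes (prefix code):
  101→Z | 101→Z | 0→R | 111→Q | 101→Z | 101→Z | 110→W | 0→R | 111→Q
Decoded message: ZZRQZZWRQ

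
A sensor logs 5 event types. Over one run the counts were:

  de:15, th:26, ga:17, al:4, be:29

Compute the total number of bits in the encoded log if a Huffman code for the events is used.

201

Greedily combine the two least-frequent nodes:
combine al(4), de(15) → 19
combine ga(17), 19 → 36
combine th(26), be(29) → 55
combine 36, 55 → 91
Total encoded bits = sum of merged weights = 19 + 36 + 55 + 91 = 201.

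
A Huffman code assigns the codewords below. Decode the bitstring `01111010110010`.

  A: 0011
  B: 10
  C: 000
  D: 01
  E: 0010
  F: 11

Read left to right; each codeword is recognised as soon as it completes (prefix code):
  01→D | 11→F | 10→B | 10→B | 11→F | 0010→E
Decoded message: DFBBFE

DFBBFE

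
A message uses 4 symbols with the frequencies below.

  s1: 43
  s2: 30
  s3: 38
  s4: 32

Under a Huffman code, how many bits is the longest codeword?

Merge the two lowest-weight nodes at each step:
combine s2(30), s4(32) → 62
combine s3(38), s1(43) → 81
combine 62, 81 → 143
Maximum depth reached is 2.

2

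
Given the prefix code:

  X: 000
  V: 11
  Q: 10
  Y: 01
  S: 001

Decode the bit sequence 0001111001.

Read left to right; each codeword is recognised as soon as it completes (prefix code):
  000→X | 11→V | 11→V | 001→S
Decoded message: XVVS

XVVS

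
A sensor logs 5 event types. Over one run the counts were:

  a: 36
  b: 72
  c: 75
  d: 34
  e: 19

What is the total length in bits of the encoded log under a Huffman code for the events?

Merge the two smallest weights repeatedly:
e(19) + d(34) → 53
a(36) + 53 → 89
b(72) + c(75) → 147
89 + 147 → 236
Each symbol's bit-cost is frequency × depth; summing gives 525 bits (equivalently 53 + 89 + 147 + 236).

525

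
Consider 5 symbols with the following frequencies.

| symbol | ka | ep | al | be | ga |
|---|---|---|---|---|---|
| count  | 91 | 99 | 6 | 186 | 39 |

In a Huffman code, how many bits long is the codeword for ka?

3

Huffman merges, smallest pair first:
merge al(6) and ga(39): 45
merge 45 and ka(91): 136
merge ep(99) and 136: 235
merge be(186) and 235: 421
The subtree containing ka is merged 3 times, so code length = 3.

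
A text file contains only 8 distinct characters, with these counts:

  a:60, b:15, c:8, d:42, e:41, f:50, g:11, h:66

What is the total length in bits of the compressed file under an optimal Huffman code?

Merge the two smallest weights repeatedly:
c(8) + g(11) → 19
b(15) + 19 → 34
34 + e(41) → 75
d(42) + f(50) → 92
a(60) + h(66) → 126
75 + 92 → 167
126 + 167 → 293
Total encoded bits = sum of merged weights = 19 + 34 + 75 + 92 + 126 + 167 + 293 = 806.

806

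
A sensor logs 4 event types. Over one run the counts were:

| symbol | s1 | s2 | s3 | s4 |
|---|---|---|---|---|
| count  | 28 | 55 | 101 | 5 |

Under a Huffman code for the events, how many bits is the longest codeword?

Merge the two lowest-weight nodes at each step:
combine s4(5), s1(28) → 33
combine 33, s2(55) → 88
combine 88, s3(101) → 189
Maximum depth reached is 3.

3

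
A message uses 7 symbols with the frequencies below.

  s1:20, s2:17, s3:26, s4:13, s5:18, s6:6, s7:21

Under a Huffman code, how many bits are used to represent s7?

2

Huffman merges, smallest pair first:
combine s6(6), s4(13) → 19
combine s2(17), s5(18) → 35
combine 19, s1(20) → 39
combine s7(21), s3(26) → 47
combine 35, 39 → 74
combine 47, 74 → 121
The subtree containing s7 is merged 2 times, so code length = 2.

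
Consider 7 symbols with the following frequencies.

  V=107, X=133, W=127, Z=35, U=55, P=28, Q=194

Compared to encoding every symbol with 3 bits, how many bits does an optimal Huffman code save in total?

Fixed-length: 3 bits × 679 symbols = 2037 bits.
Huffman merges:
P(28) + Z(35) → 63
U(55) + 63 → 118
V(107) + 118 → 225
W(127) + X(133) → 260
Q(194) + 225 → 419
260 + 419 → 679
Huffman total = 63 + 118 + 225 + 260 + 419 + 679 = 1764 bits.
Saving = 2037 − 1764 = 273 bits.

273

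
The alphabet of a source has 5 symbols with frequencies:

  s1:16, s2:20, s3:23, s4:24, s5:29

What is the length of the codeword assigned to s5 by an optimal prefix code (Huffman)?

Repeatedly merge the two smallest:
combine s1(16), s2(20) → 36
combine s3(23), s4(24) → 47
combine s5(29), 36 → 65
combine 47, 65 → 112
s5's leaf is at depth 2, giving a 2-bit codeword.

2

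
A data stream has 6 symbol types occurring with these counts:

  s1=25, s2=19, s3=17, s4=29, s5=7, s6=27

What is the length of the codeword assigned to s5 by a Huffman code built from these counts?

4

Huffman merges, smallest pair first:
s5(7) + s3(17) → 24
s2(19) + 24 → 43
s1(25) + s6(27) → 52
s4(29) + 43 → 72
52 + 72 → 124
s5's leaf is at depth 4, giving a 4-bit codeword.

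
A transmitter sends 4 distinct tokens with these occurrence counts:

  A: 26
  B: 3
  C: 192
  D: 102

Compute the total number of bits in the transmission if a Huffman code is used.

483

Greedily combine the two least-frequent nodes:
B(3) + A(26) → 29
29 + D(102) → 131
131 + C(192) → 323
Each symbol's bit-cost is frequency × depth; summing gives 483 bits (equivalently 29 + 131 + 323).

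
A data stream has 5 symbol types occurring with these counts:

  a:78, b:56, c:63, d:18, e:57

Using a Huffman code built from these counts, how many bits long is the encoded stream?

Merge the two smallest weights repeatedly:
combine d(18), b(56) → 74
combine e(57), c(63) → 120
combine 74, a(78) → 152
combine 120, 152 → 272
Each symbol's bit-cost is frequency × depth; summing gives 618 bits (equivalently 74 + 120 + 152 + 272).

618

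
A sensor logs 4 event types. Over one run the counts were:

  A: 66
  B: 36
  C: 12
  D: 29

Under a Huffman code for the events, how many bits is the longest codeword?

3

Merge the two lowest-weight nodes at each step:
C(12) + D(29) → 41
B(36) + 41 → 77
A(66) + 77 → 143
The first pair merged (C, D) ends up deepest, at depth 3.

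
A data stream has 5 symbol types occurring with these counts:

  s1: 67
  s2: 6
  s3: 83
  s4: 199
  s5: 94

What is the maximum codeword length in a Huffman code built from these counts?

4

Merge the two lowest-weight nodes at each step:
merge s2(6) and s1(67): 73
merge 73 and s3(83): 156
merge s5(94) and 156: 250
merge s4(199) and 250: 449
The rarest symbols sit at the bottom; the longest codeword is 4 bits.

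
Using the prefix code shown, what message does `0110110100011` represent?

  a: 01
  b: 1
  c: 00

Read left to right; each codeword is recognised as soon as it completes (prefix code):
  01→a | 1→b | 01→a | 1→b | 01→a | 00→c | 01→a | 1→b
Decoded message: ababacab

ababacab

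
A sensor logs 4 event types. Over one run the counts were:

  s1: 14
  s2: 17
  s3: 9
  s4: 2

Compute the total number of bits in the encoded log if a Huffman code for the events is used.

78

Build the Huffman tree bottom-up:
combine s4(2), s3(9) → 11
combine 11, s1(14) → 25
combine s2(17), 25 → 42
Total encoded bits = sum of merged weights = 11 + 25 + 42 = 78.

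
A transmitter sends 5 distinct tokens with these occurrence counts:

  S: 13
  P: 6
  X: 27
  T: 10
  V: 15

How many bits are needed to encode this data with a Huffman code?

Greedily combine the two least-frequent nodes:
combine P(6), T(10) → 16
combine S(13), V(15) → 28
combine 16, X(27) → 43
combine 28, 43 → 71
Each symbol's bit-cost is frequency × depth; summing gives 158 bits (equivalently 16 + 28 + 43 + 71).

158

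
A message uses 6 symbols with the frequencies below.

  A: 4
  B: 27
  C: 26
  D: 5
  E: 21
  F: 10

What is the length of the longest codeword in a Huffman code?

Merge the two lowest-weight nodes at each step:
A(4) + D(5) → 9
9 + F(10) → 19
19 + E(21) → 40
C(26) + B(27) → 53
40 + 53 → 93
The first pair merged (A, D) ends up deepest, at depth 4.

4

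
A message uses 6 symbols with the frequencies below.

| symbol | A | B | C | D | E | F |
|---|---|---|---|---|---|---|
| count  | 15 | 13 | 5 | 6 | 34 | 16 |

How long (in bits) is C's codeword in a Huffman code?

4

Build the tree from the bottom:
merge C(5) and D(6): 11
merge 11 and B(13): 24
merge A(15) and F(16): 31
merge 24 and 31: 55
merge E(34) and 55: 89
The subtree containing C is merged 4 times, so code length = 4.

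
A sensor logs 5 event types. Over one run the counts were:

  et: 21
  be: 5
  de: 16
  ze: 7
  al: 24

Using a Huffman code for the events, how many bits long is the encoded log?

Build the Huffman tree bottom-up:
merge be(5) and ze(7): 12
merge 12 and de(16): 28
merge et(21) and al(24): 45
merge 28 and 45: 73
The encoded length is the sum of every internal node's weight: 12 + 28 + 45 + 73 = 158 bits.

158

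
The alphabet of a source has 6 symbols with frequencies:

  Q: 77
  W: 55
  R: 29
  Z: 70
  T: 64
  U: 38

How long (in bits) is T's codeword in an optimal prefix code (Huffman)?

Huffman merges, smallest pair first:
merge R(29) and U(38): 67
merge W(55) and T(64): 119
merge 67 and Z(70): 137
merge Q(77) and 119: 196
merge 137 and 196: 333
The subtree containing T is merged 3 times, so code length = 3.

3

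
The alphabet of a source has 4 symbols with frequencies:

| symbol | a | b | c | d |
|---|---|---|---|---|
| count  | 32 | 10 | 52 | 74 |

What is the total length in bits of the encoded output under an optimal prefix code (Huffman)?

Greedily combine the two least-frequent nodes:
b(10) + a(32) → 42
42 + c(52) → 94
d(74) + 94 → 168
The encoded length is the sum of every internal node's weight: 42 + 94 + 168 = 304 bits.

304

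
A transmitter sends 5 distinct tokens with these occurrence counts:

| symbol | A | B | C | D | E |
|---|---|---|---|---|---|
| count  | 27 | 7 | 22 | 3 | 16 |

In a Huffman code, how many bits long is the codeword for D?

4

Repeatedly merge the two smallest:
D(3) + B(7) → 10
10 + E(16) → 26
C(22) + 26 → 48
A(27) + 48 → 75
D sits 4 levels below the root, so its codeword is 4 bits.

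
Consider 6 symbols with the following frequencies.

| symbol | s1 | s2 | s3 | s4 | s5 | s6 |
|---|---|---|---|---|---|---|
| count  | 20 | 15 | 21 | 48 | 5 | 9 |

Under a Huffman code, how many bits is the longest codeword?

Merge the two lowest-weight nodes at each step:
merge s5(5) and s6(9): 14
merge 14 and s2(15): 29
merge s1(20) and s3(21): 41
merge 29 and 41: 70
merge s4(48) and 70: 118
Maximum depth reached is 4.

4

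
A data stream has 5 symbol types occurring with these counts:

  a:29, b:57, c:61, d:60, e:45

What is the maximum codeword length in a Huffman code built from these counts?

Merge the two lowest-weight nodes at each step:
combine a(29), e(45) → 74
combine b(57), d(60) → 117
combine c(61), 74 → 135
combine 117, 135 → 252
Maximum depth reached is 3.

3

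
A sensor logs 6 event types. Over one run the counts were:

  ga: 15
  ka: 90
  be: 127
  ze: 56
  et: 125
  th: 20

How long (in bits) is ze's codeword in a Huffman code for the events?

Repeatedly merge the two smallest:
merge ga(15) and th(20): 35
merge 35 and ze(56): 91
merge ka(90) and 91: 181
merge et(125) and be(127): 252
merge 181 and 252: 433
The subtree containing ze is merged 3 times, so code length = 3.

3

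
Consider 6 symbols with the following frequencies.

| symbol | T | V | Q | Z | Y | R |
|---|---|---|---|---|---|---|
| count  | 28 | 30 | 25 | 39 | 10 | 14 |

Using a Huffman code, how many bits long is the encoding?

365

Build the Huffman tree bottom-up:
merge Y(10) and R(14): 24
merge 24 and Q(25): 49
merge T(28) and V(30): 58
merge Z(39) and 49: 88
merge 58 and 88: 146
The encoded length is the sum of every internal node's weight: 24 + 49 + 58 + 88 + 146 = 365 bits.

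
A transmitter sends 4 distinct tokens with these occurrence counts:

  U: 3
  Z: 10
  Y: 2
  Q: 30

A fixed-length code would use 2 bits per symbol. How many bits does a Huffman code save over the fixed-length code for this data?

25

Fixed-length: 2 bits × 45 symbols = 90 bits.
Huffman merges:
combine Y(2), U(3) → 5
combine 5, Z(10) → 15
combine 15, Q(30) → 45
Huffman total = 5 + 15 + 45 = 65 bits.
Saving = 90 − 65 = 25 bits.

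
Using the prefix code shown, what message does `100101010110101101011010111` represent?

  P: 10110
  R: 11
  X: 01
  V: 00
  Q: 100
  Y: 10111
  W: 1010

Read left to right; each codeword is recognised as soon as it completes (prefix code):
  100→Q | 1010→W | 10110→P | 10110→P | 10110→P | 10111→Y
Decoded message: QWPPPY

QWPPPY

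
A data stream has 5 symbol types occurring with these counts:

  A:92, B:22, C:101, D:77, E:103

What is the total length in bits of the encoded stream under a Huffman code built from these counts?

Merge the two smallest weights repeatedly:
B(22) + D(77) → 99
A(92) + 99 → 191
C(101) + E(103) → 204
191 + 204 → 395
The encoded length is the sum of every internal node's weight: 99 + 191 + 204 + 395 = 889 bits.

889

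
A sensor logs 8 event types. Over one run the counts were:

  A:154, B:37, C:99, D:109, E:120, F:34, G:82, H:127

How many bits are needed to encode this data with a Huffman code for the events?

Build the Huffman tree bottom-up:
combine F(34), B(37) → 71
combine 71, G(82) → 153
combine C(99), D(109) → 208
combine E(120), H(127) → 247
combine 153, A(154) → 307
combine 208, 247 → 455
combine 307, 455 → 762
Each symbol's bit-cost is frequency × depth; summing gives 2203 bits (equivalently 71 + 153 + 208 + 247 + 307 + 455 + 762).

2203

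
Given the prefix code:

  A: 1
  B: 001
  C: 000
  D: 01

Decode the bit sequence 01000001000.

DCBC

Read left to right; each codeword is recognised as soon as it completes (prefix code):
  01→D | 000→C | 001→B | 000→C
Decoded message: DCBC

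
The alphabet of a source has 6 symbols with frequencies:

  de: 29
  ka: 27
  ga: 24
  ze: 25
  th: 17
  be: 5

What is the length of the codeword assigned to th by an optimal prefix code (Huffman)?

Build the tree from the bottom:
combine be(5), th(17) → 22
combine 22, ga(24) → 46
combine ze(25), ka(27) → 52
combine de(29), 46 → 75
combine 52, 75 → 127
th sits 4 levels below the root, so its codeword is 4 bits.

4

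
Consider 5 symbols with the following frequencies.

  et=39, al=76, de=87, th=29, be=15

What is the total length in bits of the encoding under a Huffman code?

Greedily combine the two least-frequent nodes:
merge be(15) and th(29): 44
merge et(39) and 44: 83
merge al(76) and 83: 159
merge de(87) and 159: 246
Total encoded bits = sum of merged weights = 44 + 83 + 159 + 246 = 532.

532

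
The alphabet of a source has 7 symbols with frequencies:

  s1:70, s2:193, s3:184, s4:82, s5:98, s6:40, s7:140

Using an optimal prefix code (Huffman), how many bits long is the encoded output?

Merge the two smallest weights repeatedly:
merge s6(40) and s1(70): 110
merge s4(82) and s5(98): 180
merge 110 and s7(140): 250
merge 180 and s3(184): 364
merge s2(193) and 250: 443
merge 364 and 443: 807
Each symbol's bit-cost is frequency × depth; summing gives 2154 bits (equivalently 110 + 180 + 250 + 364 + 443 + 807).

2154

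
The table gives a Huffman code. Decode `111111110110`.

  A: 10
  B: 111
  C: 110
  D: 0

Read left to right; each codeword is recognised as soon as it completes (prefix code):
  111→B | 111→B | 110→C | 110→C
Decoded message: BBCC

BBCC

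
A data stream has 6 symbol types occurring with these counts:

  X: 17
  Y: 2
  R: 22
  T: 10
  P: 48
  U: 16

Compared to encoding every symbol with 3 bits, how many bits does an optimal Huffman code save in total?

Fixed-length: 3 bits × 115 symbols = 345 bits.
Huffman merges:
merge Y(2) and T(10): 12
merge 12 and U(16): 28
merge X(17) and R(22): 39
merge 28 and 39: 67
merge P(48) and 67: 115
Huffman total = 12 + 28 + 39 + 67 + 115 = 261 bits.
Saving = 345 − 261 = 84 bits.

84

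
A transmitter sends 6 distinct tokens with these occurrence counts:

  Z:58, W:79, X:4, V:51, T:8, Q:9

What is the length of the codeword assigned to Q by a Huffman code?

Repeatedly merge the two smallest:
combine X(4), T(8) → 12
combine Q(9), 12 → 21
combine 21, V(51) → 72
combine Z(58), 72 → 130
combine W(79), 130 → 209
The subtree containing Q is merged 4 times, so code length = 4.

4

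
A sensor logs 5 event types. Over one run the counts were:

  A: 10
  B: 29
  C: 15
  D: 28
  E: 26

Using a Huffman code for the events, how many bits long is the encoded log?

Greedily combine the two least-frequent nodes:
A(10) + C(15) → 25
25 + E(26) → 51
D(28) + B(29) → 57
51 + 57 → 108
Total encoded bits = sum of merged weights = 25 + 51 + 57 + 108 = 241.

241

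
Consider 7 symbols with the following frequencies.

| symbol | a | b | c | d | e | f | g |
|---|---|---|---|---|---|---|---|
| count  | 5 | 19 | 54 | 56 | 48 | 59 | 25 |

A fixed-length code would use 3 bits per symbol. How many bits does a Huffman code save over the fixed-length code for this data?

Fixed-length: 3 bits × 266 symbols = 798 bits.
Huffman merges:
combine a(5), b(19) → 24
combine 24, g(25) → 49
combine e(48), 49 → 97
combine c(54), d(56) → 110
combine f(59), 97 → 156
combine 110, 156 → 266
Huffman total = 24 + 49 + 97 + 110 + 156 + 266 = 702 bits.
Saving = 798 − 702 = 96 bits.

96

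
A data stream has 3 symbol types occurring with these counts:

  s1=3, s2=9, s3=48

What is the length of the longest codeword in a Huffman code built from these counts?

2

Merge the two lowest-weight nodes at each step:
combine s1(3), s2(9) → 12
combine 12, s3(48) → 60
The first pair merged (s1, s2) ends up deepest, at depth 2.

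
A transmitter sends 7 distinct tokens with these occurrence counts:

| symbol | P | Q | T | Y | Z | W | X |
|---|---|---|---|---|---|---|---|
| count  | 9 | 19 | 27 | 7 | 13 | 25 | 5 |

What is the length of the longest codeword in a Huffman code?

Merge the two lowest-weight nodes at each step:
combine X(5), Y(7) → 12
combine P(9), 12 → 21
combine Z(13), Q(19) → 32
combine 21, W(25) → 46
combine T(27), 32 → 59
combine 46, 59 → 105
The rarest symbols sit at the bottom; the longest codeword is 4 bits.

4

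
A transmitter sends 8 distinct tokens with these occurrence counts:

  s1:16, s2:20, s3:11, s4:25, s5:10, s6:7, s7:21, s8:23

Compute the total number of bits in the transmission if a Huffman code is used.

Build the Huffman tree bottom-up:
merge s6(7) and s5(10): 17
merge s3(11) and s1(16): 27
merge 17 and s2(20): 37
merge s7(21) and s8(23): 44
merge s4(25) and 27: 52
merge 37 and 44: 81
merge 52 and 81: 133
The encoded length is the sum of every internal node's weight: 17 + 27 + 37 + 44 + 52 + 81 + 133 = 391 bits.

391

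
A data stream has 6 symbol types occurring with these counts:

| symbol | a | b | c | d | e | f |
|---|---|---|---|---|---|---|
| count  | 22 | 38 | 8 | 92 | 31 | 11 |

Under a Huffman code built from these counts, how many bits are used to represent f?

Build the tree from the bottom:
c(8) + f(11) → 19
19 + a(22) → 41
e(31) + b(38) → 69
41 + 69 → 110
d(92) + 110 → 202
f sits 4 levels below the root, so its codeword is 4 bits.

4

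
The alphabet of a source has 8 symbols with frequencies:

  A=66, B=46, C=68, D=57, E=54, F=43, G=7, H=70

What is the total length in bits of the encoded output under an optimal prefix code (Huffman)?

Build the Huffman tree bottom-up:
G(7) + F(43) → 50
B(46) + 50 → 96
E(54) + D(57) → 111
A(66) + C(68) → 134
H(70) + 96 → 166
111 + 134 → 245
166 + 245 → 411
Total encoded bits = sum of merged weights = 50 + 96 + 111 + 134 + 166 + 245 + 411 = 1213.

1213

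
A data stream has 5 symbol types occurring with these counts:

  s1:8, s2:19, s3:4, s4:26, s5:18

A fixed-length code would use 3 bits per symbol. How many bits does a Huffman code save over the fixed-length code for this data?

Fixed-length: 3 bits × 75 symbols = 225 bits.
Huffman merges:
merge s3(4) and s1(8): 12
merge 12 and s5(18): 30
merge s2(19) and s4(26): 45
merge 30 and 45: 75
Huffman total = 12 + 30 + 45 + 75 = 162 bits.
Saving = 225 − 162 = 63 bits.

63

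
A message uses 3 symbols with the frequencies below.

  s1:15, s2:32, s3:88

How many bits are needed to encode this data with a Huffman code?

Greedily combine the two least-frequent nodes:
merge s1(15) and s2(32): 47
merge 47 and s3(88): 135
The encoded length is the sum of every internal node's weight: 47 + 135 = 182 bits.

182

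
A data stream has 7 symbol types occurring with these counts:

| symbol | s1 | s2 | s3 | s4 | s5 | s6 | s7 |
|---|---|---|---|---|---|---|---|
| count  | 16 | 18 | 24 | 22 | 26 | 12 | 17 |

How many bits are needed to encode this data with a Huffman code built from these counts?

Build the Huffman tree bottom-up:
merge s6(12) and s1(16): 28
merge s7(17) and s2(18): 35
merge s4(22) and s3(24): 46
merge s5(26) and 28: 54
merge 35 and 46: 81
merge 54 and 81: 135
Each symbol's bit-cost is frequency × depth; summing gives 379 bits (equivalently 28 + 35 + 46 + 54 + 81 + 135).

379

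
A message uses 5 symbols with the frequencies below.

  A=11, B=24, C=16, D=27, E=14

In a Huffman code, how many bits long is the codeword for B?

Build the tree from the bottom:
combine A(11), E(14) → 25
combine C(16), B(24) → 40
combine 25, D(27) → 52
combine 40, 52 → 92
B's leaf is at depth 2, giving a 2-bit codeword.

2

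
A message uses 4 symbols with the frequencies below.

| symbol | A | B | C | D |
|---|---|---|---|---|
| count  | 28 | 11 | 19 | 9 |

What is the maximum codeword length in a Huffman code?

Merge the two lowest-weight nodes at each step:
D(9) + B(11) → 20
C(19) + 20 → 39
A(28) + 39 → 67
The rarest symbols sit at the bottom; the longest codeword is 3 bits.

3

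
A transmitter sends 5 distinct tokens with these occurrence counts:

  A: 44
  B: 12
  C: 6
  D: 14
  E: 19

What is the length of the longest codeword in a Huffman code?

Merge the two lowest-weight nodes at each step:
C(6) + B(12) → 18
D(14) + 18 → 32
E(19) + 32 → 51
A(44) + 51 → 95
The first pair merged (C, B) ends up deepest, at depth 4.

4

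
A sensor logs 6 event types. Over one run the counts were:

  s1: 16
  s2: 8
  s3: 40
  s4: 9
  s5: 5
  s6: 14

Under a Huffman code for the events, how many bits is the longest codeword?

Merge the two lowest-weight nodes at each step:
merge s5(5) and s2(8): 13
merge s4(9) and 13: 22
merge s6(14) and s1(16): 30
merge 22 and 30: 52
merge s3(40) and 52: 92
The first pair merged (s5, s2) ends up deepest, at depth 4.

4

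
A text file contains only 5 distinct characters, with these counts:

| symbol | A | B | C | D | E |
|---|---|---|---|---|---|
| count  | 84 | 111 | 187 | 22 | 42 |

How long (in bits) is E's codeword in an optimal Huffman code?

Repeatedly merge the two smallest:
combine D(22), E(42) → 64
combine 64, A(84) → 148
combine B(111), 148 → 259
combine C(187), 259 → 446
E's leaf is at depth 4, giving a 4-bit codeword.

4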